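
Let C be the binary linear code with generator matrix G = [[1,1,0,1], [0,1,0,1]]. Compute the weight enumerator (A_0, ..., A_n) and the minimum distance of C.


Weight distribution: A_0 = 1, A_1 = 1, A_2 = 1, A_3 = 1. Minimum distance d = 1.

Enumerate all 2^2 = 4 messages m ∈ F_2^2.
For each, compute codeword c = mG in F_2^4, then tally its weight.
  m = 00 → c = 0000, weight = 0.
  m = 10 → c = 1101, weight = 3.
  m = 01 → c = 0101, weight = 2.
  m = 11 → c = 1000, weight = 1.
Tally weights:
  weight 0: 1 codewords.
  weight 1: 1 codewords.
  weight 2: 1 codewords.
  weight 3: 1 codewords.
Minimum distance d = smallest w > 0 with A_w > 0 = 1.
Sanity: Σ A_w = 4 = 2^2 = 4 ✓.


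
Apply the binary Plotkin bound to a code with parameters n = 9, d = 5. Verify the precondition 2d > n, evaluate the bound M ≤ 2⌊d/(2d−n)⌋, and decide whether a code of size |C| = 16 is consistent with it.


Plotkin bound M ≤ 10; given |C| = 16 > bound (violated).

Check applicability: 2d = 10, n = 9.
2d − n = 1 > 0, so Plotkin applies.
Compute d/(2d−n) = 5/1 ≈ 5.0000.
⌊d/(2d−n)⌋ = 5.
Plotkin bound: M ≤ 2·5 = 10.
Given |C| = 16, check: VIOLATED.
This |C| is above the Plotkin bound, so no binary code with n = 9, d = 5 and 16 codewords exists.


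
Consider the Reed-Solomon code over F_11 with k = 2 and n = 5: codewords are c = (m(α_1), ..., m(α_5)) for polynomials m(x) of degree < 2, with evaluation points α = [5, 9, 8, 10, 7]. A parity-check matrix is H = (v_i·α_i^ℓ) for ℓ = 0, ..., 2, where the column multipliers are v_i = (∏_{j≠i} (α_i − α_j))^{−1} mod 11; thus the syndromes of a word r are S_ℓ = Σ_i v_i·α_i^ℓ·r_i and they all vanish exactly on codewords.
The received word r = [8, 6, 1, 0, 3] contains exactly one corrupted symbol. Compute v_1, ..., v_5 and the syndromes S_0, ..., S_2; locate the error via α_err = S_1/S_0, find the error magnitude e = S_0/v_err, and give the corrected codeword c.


S = (4, 6, 9), error at position 5, error magnitude e = 7, c = [8, 6, 1, 0, 7].

Step 1: column multipliers v_i = (∏_{j≠i}(α_i − α_j))^{−1} mod 11.
  i = 1 (α = 5): (5−9)(5−8)(5−10)(5−7) = (−4)·(−3)·(−5)·(−2) = 120 ≡ 10, so v_1 = 10^{−1} = 10 (mod 11).
  i = 2 (α = 9): (9−5)(9−8)(9−10)(9−7) = 4·1·(−1)·2 = −8 ≡ 3, so v_2 = 3^{−1} = 4 (mod 11).
  i = 3 (α = 8): (8−5)(8−9)(8−10)(8−7) = 3·(−1)·(−2)·1 = 6 ≡ 6, so v_3 = 6^{−1} = 2 (mod 11).
  i = 4 (α = 10): (10−5)(10−9)(10−8)(10−7) = 5·1·2·3 = 30 ≡ 8, so v_4 = 8^{−1} = 7 (mod 11).
  i = 5 (α = 7): (7−5)(7−9)(7−8)(7−10) = 2·(−2)·(−1)·(−3) = −12 ≡ 10, so v_5 = 10^{−1} = 10 (mod 11).
  v = [10, 4, 2, 7, 10].
Step 2: syndromes of r = [8, 6, 1, 0, 3] (all sums mod 11).
  S_0 = Σ v_i r_i = 10·8 + 4·6 + 2·1 + 7·0 + 10·3 = 136 ≡ 4.
  S_1 = Σ v_i α_i r_i = 10·5·8 + 4·9·6 + 2·8·1 + 7·10·0 + 10·7·3 = 842 ≡ 6.
  α_i^2 mod 11 = [3, 4, 9, 1, 5].
  S_2 = Σ v_i α_i^2 r_i = 10·3·8 + 4·4·6 + 2·9·1 + 7·1·0 + 10·5·3 = 504 ≡ 9.
  S = (4, 6, 9) ≠ 0, so r is not a codeword (an error is present).
Step 3: locate the error. For a single error e at position i, S_ℓ = v_i·e·α_i^ℓ, so α_err = S_1/S_0.
  S_0^{−1} = 4^{−1} = 3 (mod 11), so α_err = 6·3 = 18 ≡ 7 = α_5. Error position i = 5.
  Consistency check: S_2/S_1 = 9·2 = 18 ≡ 7 = α_err ✓ (single-error assumption holds).
Step 4: error magnitude e = S_0/v_5 = S_0·∏_{j≠5}(α_5 − α_j) = 4·10 = 40 ≡ 7 (mod 11).
Step 5: correct position 5: c_5 = r_5 − e = 3 − 7 ≡ 7 (mod 11). Hence c = [8, 6, 1, 0, 7].
  Check: interpolating c through the α_i gives m(x) = 5 + 5·x (degree < 2) with m(α_i) = c_i for every i, so c is indeed a codeword.


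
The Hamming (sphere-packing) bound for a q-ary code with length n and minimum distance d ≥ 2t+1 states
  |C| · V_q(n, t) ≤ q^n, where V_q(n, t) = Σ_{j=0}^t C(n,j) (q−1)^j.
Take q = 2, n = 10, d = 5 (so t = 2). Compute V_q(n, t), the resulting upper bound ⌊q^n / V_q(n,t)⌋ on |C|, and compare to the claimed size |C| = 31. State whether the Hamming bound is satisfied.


V_q(n, t) = 56, q^n = 1024, Hamming bound = 18, |C| = 31 > bound (violated).

Step 1: Compute V_q(n, t) = Σ_{j=0}^2 C(n, j) (q−1)^j.
  j = 0: C(10,0)·(1)^0 = 1·1 = 1.
  j = 1: C(10,1)·(1)^1 = 10·1 = 10.
  j = 2: C(10,2)·(1)^2 = 45·1 = 45.
  V_q(n, t) = 1 + 10 + 45 = 56.
Step 2: q^n = 2^10 = 1024.
Step 3: Hamming bound ⌊q^n / V_q(n,t)⌋ = ⌊1024/56⌋ = 18.
Step 4: Compare |C| = 31 to 18: violated.
The claimed |C| lies above the Hamming bound, so no 2-ary code of length 10 with d ≥ 5 can have 31 codewords.


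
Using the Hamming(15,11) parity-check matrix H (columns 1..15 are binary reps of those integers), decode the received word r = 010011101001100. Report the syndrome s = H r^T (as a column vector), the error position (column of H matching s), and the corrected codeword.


s = (1, 1, 1, 0)^T, error position = 14, corrected codeword c = 010011101001110

Compute s = H r^T mod 2 one row at a time:
  s_1 = 0 + 1 + 0 + 0 + 1 + 1 + 0 + 0 = 3 ≡ 1 (mod 2).
  s_2 = 0 + 1 + 1 + 1 + 1 + 1 + 0 + 0 = 5 ≡ 1 (mod 2).
  s_3 = 1 + 0 + 1 + 1 + 0 + 0 + 0 + 0 = 3 ≡ 1 (mod 2).
  s_4 = 0 + 0 + 1 + 1 + 1 + 0 + 1 + 0 = 4 ≡ 0 (mod 2).
s = (1, 1, 1, 0)^T — this equals column 14 of H (binary 1110), so error is at position 14.
Correct: flip bit 14 of r = 010011101001100 to get c = 010011101001110.


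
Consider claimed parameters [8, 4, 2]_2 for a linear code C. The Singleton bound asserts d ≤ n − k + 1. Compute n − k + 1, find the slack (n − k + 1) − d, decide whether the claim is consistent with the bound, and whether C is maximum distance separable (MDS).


Singleton RHS = n − k + 1 = 5, slack = 3, bound satisfied, not MDS.

Singleton bound: d ≤ n − k + 1.
Here n = 8, k = 4, so n − k + 1 = 5.
Given d = 2, check d ≤ 5: YES.
Slack = (n − k + 1) − d = 3.
The code is NOT MDS (slack = 3 > 0).
Description: the claimed parameters are [8, 4, 2]_2; such a code would be non-MDS.


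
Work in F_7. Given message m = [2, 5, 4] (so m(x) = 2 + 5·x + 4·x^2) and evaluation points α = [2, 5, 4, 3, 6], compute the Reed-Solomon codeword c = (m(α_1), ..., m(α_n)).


c = [0, 1, 2, 4, 1]

Message polynomial: m(x) = 2 + 5·x + 4·x^2 (mod 7).
For each evaluation point α_i, compute m(α_i) mod 7:
  α_1 = 2: Horner steps 4 → 6 → 0, so m(2) = 0.
  α_2 = 5: Horner steps 4 → 4 → 1, so m(5) = 1.
  α_3 = 4: Horner steps 4 → 0 → 2, so m(4) = 2.
  α_4 = 3: Horner steps 4 → 3 → 4, so m(3) = 4.
  α_5 = 6: Horner steps 4 → 1 → 1, so m(6) = 1.
Codeword c = [0, 1, 2, 4, 1] ∈ F_7^5.


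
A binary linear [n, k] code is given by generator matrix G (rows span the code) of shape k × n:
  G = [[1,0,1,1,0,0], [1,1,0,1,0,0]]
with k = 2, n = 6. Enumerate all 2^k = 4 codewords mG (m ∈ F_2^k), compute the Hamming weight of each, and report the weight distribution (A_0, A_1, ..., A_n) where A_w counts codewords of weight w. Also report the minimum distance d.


Weight distribution: A_0 = 1, A_2 = 1, A_3 = 2. Minimum distance d = 2.

Enumerate all 2^2 = 4 messages m ∈ F_2^2.
For each, compute codeword c = mG in F_2^6, then tally its weight.
  m = 00 → c = 000000, weight = 0.
  m = 10 → c = 101100, weight = 3.
  m = 01 → c = 110100, weight = 3.
  m = 11 → c = 011000, weight = 2.
Tally weights:
  weight 0: 1 codewords.
  weight 2: 1 codewords.
  weight 3: 2 codewords.
Minimum distance d = smallest w > 0 with A_w > 0 = 2.
Sanity: Σ A_w = 4 = 2^2 = 4 ✓.


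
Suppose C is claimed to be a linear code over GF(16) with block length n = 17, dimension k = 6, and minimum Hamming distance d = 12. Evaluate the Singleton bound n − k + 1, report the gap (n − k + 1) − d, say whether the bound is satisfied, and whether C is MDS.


Singleton RHS = n − k + 1 = 12, slack = 0, bound satisfied, MDS.

Singleton bound: d ≤ n − k + 1.
Here n = 17, k = 6, so n − k + 1 = 12.
Given d = 12, check d ≤ 12: YES.
Slack = (n − k + 1) − d = 0.
The code is MDS (slack = 0).
Description: the claimed parameters are [17, 6, 12]_16; such a code would be MDS (meets Singleton bound).


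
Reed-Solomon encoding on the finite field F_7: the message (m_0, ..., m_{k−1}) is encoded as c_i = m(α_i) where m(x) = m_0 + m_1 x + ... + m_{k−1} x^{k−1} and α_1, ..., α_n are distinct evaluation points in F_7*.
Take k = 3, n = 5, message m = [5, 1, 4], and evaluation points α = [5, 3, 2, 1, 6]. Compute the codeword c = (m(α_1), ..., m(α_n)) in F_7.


c = [5, 2, 2, 3, 1]

Message polynomial: m(x) = 5 + 1·x + 4·x^2 (mod 7).
For each evaluation point α_i, compute m(α_i) mod 7:
  α_1 = 5: Horner steps 4 → 0 → 5, so m(5) = 5.
  α_2 = 3: Horner steps 4 → 6 → 2, so m(3) = 2.
  α_3 = 2: Horner steps 4 → 2 → 2, so m(2) = 2.
  α_4 = 1: Horner steps 4 → 5 → 3, so m(1) = 3.
  α_5 = 6: Horner steps 4 → 4 → 1, so m(6) = 1.
Codeword c = [5, 2, 2, 3, 1] ∈ F_7^5.


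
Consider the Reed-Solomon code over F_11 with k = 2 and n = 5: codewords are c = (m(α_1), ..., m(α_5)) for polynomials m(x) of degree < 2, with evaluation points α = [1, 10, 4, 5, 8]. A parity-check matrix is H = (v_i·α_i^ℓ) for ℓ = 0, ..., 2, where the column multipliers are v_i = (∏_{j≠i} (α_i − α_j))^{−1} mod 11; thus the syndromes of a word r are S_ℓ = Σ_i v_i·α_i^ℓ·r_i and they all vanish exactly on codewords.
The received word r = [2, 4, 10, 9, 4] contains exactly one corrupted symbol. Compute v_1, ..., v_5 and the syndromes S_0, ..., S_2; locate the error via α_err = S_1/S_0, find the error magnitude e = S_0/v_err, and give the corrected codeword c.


S = (8, 9, 6), error at position 5, error magnitude e = 9, c = [2, 4, 10, 9, 6].

Step 1: column multipliers v_i = (∏_{j≠i}(α_i − α_j))^{−1} mod 11.
  i = 1 (α = 1): (1−10)(1−4)(1−5)(1−8) = (−9)·(−3)·(−4)·(−7) = 756 ≡ 8, so v_1 = 8^{−1} = 7 (mod 11).
  i = 2 (α = 10): (10−1)(10−4)(10−5)(10−8) = 9·6·5·2 = 540 ≡ 1, so v_2 = 1^{−1} = 1 (mod 11).
  i = 3 (α = 4): (4−1)(4−10)(4−5)(4−8) = 3·(−6)·(−1)·(−4) = −72 ≡ 5, so v_3 = 5^{−1} = 9 (mod 11).
  i = 4 (α = 5): (5−1)(5−10)(5−4)(5−8) = 4·(−5)·1·(−3) = 60 ≡ 5, so v_4 = 5^{−1} = 9 (mod 11).
  i = 5 (α = 8): (8−1)(8−10)(8−4)(8−5) = 7·(−2)·4·3 = −168 ≡ 8, so v_5 = 8^{−1} = 7 (mod 11).
  v = [7, 1, 9, 9, 7].
Step 2: syndromes of r = [2, 4, 10, 9, 4] (all sums mod 11).
  S_0 = Σ v_i r_i = 7·2 + 1·4 + 9·10 + 9·9 + 7·4 = 217 ≡ 8.
  S_1 = Σ v_i α_i r_i = 7·1·2 + 1·10·4 + 9·4·10 + 9·5·9 + 7·8·4 = 1043 ≡ 9.
  α_i^2 mod 11 = [1, 1, 5, 3, 9].
  S_2 = Σ v_i α_i^2 r_i = 7·1·2 + 1·1·4 + 9·5·10 + 9·3·9 + 7·9·4 = 963 ≡ 6.
  S = (8, 9, 6) ≠ 0, so r is not a codeword (an error is present).
Step 3: locate the error. For a single error e at position i, S_ℓ = v_i·e·α_i^ℓ, so α_err = S_1/S_0.
  S_0^{−1} = 8^{−1} = 7 (mod 11), so α_err = 9·7 = 63 ≡ 8 = α_5. Error position i = 5.
  Consistency check: S_2/S_1 = 6·5 = 30 ≡ 8 = α_err ✓ (single-error assumption holds).
Step 4: error magnitude e = S_0/v_5 = S_0·∏_{j≠5}(α_5 − α_j) = 8·8 = 64 ≡ 9 (mod 11).
Step 5: correct position 5: c_5 = r_5 − e = 4 − 9 ≡ 6 (mod 11). Hence c = [2, 4, 10, 9, 6].
  Check: interpolating c through the α_i gives m(x) = 3 + 10·x (degree < 2) with m(α_i) = c_i for every i, so c is indeed a codeword.


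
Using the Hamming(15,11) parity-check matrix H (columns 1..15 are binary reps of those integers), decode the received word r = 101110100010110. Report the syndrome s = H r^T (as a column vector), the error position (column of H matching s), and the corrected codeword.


s = (1, 1, 0, 0)^T, error position = 12, corrected codeword c = 101110100011110

Compute s = H r^T mod 2 one row at a time:
  s_1 = 0 + 0 + 0 + 1 + 0 + 1 + 1 + 0 = 3 ≡ 1 (mod 2).
  s_2 = 1 + 1 + 0 + 1 + 0 + 1 + 1 + 0 = 5 ≡ 1 (mod 2).
  s_3 = 0 + 1 + 0 + 1 + 0 + 1 + 1 + 0 = 4 ≡ 0 (mod 2).
  s_4 = 1 + 1 + 1 + 1 + 0 + 1 + 1 + 0 = 6 ≡ 0 (mod 2).
s = (1, 1, 0, 0)^T — this equals column 12 of H (binary 1100), so error is at position 12.
Correct: flip bit 12 of r = 101110100010110 to get c = 101110100011110.


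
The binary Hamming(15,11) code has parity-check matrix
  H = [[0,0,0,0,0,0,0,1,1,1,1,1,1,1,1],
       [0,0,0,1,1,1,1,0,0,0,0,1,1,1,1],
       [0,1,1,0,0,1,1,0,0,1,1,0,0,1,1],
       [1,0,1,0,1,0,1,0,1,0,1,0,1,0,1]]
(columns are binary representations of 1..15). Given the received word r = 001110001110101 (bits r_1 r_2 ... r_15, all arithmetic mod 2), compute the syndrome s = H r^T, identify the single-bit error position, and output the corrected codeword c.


s = (1, 0, 0, 0)^T, error position = 8, corrected codeword c = 001110011110101

Compute s = H r^T mod 2 one row at a time:
  s_1 = 0 + 1 + 1 + 1 + 0 + 1 + 0 + 1 = 5 ≡ 1 (mod 2).
  s_2 = 1 + 1 + 0 + 0 + 0 + 1 + 0 + 1 = 4 ≡ 0 (mod 2).
  s_3 = 0 + 1 + 0 + 0 + 1 + 1 + 0 + 1 = 4 ≡ 0 (mod 2).
  s_4 = 0 + 1 + 1 + 0 + 1 + 1 + 1 + 1 = 6 ≡ 0 (mod 2).
s = (1, 0, 0, 0)^T — this equals column 8 of H (binary 1000), so error is at position 8.
Correct: flip bit 8 of r = 001110001110101 to get c = 001110011110101.


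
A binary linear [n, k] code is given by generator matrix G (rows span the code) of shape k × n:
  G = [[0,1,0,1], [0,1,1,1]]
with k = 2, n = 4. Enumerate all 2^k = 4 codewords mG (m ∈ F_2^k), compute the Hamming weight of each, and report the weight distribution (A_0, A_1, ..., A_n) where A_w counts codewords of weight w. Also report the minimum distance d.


Weight distribution: A_0 = 1, A_1 = 1, A_2 = 1, A_3 = 1. Minimum distance d = 1.

Enumerate all 2^2 = 4 messages m ∈ F_2^2.
For each, compute codeword c = mG in F_2^4, then tally its weight.
  m = 00 → c = 0000, weight = 0.
  m = 10 → c = 0101, weight = 2.
  m = 01 → c = 0111, weight = 3.
  m = 11 → c = 0010, weight = 1.
Tally weights:
  weight 0: 1 codewords.
  weight 1: 1 codewords.
  weight 2: 1 codewords.
  weight 3: 1 codewords.
Minimum distance d = smallest w > 0 with A_w > 0 = 1.
Sanity: Σ A_w = 4 = 2^2 = 4 ✓.


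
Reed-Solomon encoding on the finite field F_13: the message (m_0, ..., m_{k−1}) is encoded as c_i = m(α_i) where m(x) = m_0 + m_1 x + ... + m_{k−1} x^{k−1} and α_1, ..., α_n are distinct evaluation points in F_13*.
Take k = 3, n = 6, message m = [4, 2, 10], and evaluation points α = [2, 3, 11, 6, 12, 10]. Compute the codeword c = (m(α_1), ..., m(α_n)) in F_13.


c = [9, 9, 1, 12, 12, 10]

Message polynomial: m(x) = 4 + 2·x + 10·x^2 (mod 13).
For each evaluation point α_i, compute m(α_i) mod 13:
  α_1 = 2: Horner steps 10 → 9 → 9, so m(2) = 9.
  α_2 = 3: Horner steps 10 → 6 → 9, so m(3) = 9.
  α_3 = 11: Horner steps 10 → 8 → 1, so m(11) = 1.
  α_4 = 6: Horner steps 10 → 10 → 12, so m(6) = 12.
  α_5 = 12: Horner steps 10 → 5 → 12, so m(12) = 12.
  α_6 = 10: Horner steps 10 → 11 → 10, so m(10) = 10.
Codeword c = [9, 9, 1, 12, 12, 10] ∈ F_13^6.


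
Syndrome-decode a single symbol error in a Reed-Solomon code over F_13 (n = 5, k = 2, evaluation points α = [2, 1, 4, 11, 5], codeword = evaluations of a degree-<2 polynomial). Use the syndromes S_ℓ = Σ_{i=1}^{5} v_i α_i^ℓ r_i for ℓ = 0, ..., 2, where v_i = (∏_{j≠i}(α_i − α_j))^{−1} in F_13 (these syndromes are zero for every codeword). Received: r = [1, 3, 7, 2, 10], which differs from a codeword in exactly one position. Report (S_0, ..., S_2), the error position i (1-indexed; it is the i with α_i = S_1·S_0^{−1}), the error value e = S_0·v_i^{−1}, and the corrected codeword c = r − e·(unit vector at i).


S = (6, 6, 6), error at position 2, error magnitude e = 5, c = [1, 11, 7, 2, 10].

Step 1: column multipliers v_i = (∏_{j≠i}(α_i − α_j))^{−1} mod 13.
  i = 1 (α = 2): (2−1)(2−4)(2−11)(2−5) = 1·(−2)·(−9)·(−3) = −54 ≡ 11, so v_1 = 11^{−1} = 6 (mod 13).
  i = 2 (α = 1): (1−2)(1−4)(1−11)(1−5) = (−1)·(−3)·(−10)·(−4) = 120 ≡ 3, so v_2 = 3^{−1} = 9 (mod 13).
  i = 3 (α = 4): (4−2)(4−1)(4−11)(4−5) = 2·3·(−7)·(−1) = 42 ≡ 3, so v_3 = 3^{−1} = 9 (mod 13).
  i = 4 (α = 11): (11−2)(11−1)(11−4)(11−5) = 9·10·7·6 = 3780 ≡ 10, so v_4 = 10^{−1} = 4 (mod 13).
  i = 5 (α = 5): (5−2)(5−1)(5−4)(5−11) = 3·4·1·(−6) = −72 ≡ 6, so v_5 = 6^{−1} = 11 (mod 13).
  v = [6, 9, 9, 4, 11].
Step 2: syndromes of r = [1, 3, 7, 2, 10] (all sums mod 13).
  S_0 = Σ v_i r_i = 6·1 + 9·3 + 9·7 + 4·2 + 11·10 = 214 ≡ 6.
  S_1 = Σ v_i α_i r_i = 6·2·1 + 9·1·3 + 9·4·7 + 4·11·2 + 11·5·10 = 929 ≡ 6.
  α_i^2 mod 13 = [4, 1, 3, 4, 12].
  S_2 = Σ v_i α_i^2 r_i = 6·4·1 + 9·1·3 + 9·3·7 + 4·4·2 + 11·12·10 = 1592 ≡ 6.
  S = (6, 6, 6) ≠ 0, so r is not a codeword (an error is present).
Step 3: locate the error. For a single error e at position i, S_ℓ = v_i·e·α_i^ℓ, so α_err = S_1/S_0.
  S_0^{−1} = 6^{−1} = 11 (mod 13), so α_err = 6·11 = 66 ≡ 1 = α_2. Error position i = 2.
  Consistency check: S_2/S_1 = 6·11 = 66 ≡ 1 = α_err ✓ (single-error assumption holds).
Step 4: error magnitude e = S_0/v_2 = S_0·∏_{j≠2}(α_2 − α_j) = 6·3 = 18 ≡ 5 (mod 13).
Step 5: correct position 2: c_2 = r_2 − e = 3 − 5 ≡ 11 (mod 13). Hence c = [1, 11, 7, 2, 10].
  Check: interpolating c through the α_i gives m(x) = 8 + 3·x (degree < 2) with m(α_i) = c_i for every i, so c is indeed a codeword.


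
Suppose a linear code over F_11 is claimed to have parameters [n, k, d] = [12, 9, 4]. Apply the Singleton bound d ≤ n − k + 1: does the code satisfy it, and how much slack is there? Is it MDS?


Singleton RHS = n − k + 1 = 4, slack = 0, bound satisfied, MDS.

Singleton bound: d ≤ n − k + 1.
Here n = 12, k = 9, so n − k + 1 = 4.
Given d = 4, check d ≤ 4: YES.
Slack = (n − k + 1) − d = 0.
The code is MDS (slack = 0).
Description: the claimed parameters are [12, 9, 4]_11; such a code would be MDS (meets Singleton bound).


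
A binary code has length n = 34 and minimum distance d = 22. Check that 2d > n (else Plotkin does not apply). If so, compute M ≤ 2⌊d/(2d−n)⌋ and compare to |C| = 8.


Plotkin bound M ≤ 4; given |C| = 8 > bound (violated).

Check applicability: 2d = 44, n = 34.
2d − n = 10 > 0, so Plotkin applies.
Compute d/(2d−n) = 22/10 ≈ 2.2000.
⌊d/(2d−n)⌋ = 2.
Plotkin bound: M ≤ 2·2 = 4.
Given |C| = 8, check: VIOLATED.
This |C| is above the Plotkin bound, so no binary code with n = 34, d = 22 and 8 codewords exists.


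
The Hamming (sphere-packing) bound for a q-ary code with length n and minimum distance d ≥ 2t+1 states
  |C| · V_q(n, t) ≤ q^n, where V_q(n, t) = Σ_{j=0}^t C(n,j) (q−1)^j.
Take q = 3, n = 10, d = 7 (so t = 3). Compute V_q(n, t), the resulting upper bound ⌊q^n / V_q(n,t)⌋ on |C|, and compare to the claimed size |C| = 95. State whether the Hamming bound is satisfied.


V_q(n, t) = 1161, q^n = 59049, Hamming bound = 50, |C| = 95 > bound (violated).

Step 1: Compute V_q(n, t) = Σ_{j=0}^3 C(n, j) (q−1)^j.
  j = 0: C(10,0)·(2)^0 = 1·1 = 1.
  j = 1: C(10,1)·(2)^1 = 10·2 = 20.
  j = 2: C(10,2)·(2)^2 = 45·4 = 180.
  j = 3: C(10,3)·(2)^3 = 120·8 = 960.
  V_q(n, t) = 1 + 20 + 180 + 960 = 1161.
Step 2: q^n = 3^10 = 59049.
Step 3: Hamming bound ⌊q^n / V_q(n,t)⌋ = ⌊59049/1161⌋ = 50.
Step 4: Compare |C| = 95 to 50: violated.
The claimed |C| lies above the Hamming bound, so no 3-ary code of length 10 with d ≥ 7 can have 95 codewords.


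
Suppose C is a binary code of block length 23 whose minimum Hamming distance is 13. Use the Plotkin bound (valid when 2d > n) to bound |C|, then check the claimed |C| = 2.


Plotkin bound M ≤ 8; given |C| = 2 ≤ bound (satisfied).

Check applicability: 2d = 26, n = 23.
2d − n = 3 > 0, so Plotkin applies.
Compute d/(2d−n) = 13/3 ≈ 4.3333.
⌊d/(2d−n)⌋ = 4.
Plotkin bound: M ≤ 2·4 = 8.
Given |C| = 2, check: satisfied.
This |C| is below the Plotkin bound.


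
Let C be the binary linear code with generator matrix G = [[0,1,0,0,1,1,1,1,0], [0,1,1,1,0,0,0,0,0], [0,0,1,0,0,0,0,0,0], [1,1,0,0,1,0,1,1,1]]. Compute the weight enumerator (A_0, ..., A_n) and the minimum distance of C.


Weight distribution: A_0 = 1, A_1 = 1, A_2 = 1, A_3 = 2, A_4 = 1, A_5 = 3, A_6 = 5, A_7 = 2. Minimum distance d = 1.

Enumerate all 2^4 = 16 messages m ∈ F_2^4.
For each, compute codeword c = mG in F_2^9, then tally its weight.
  m = 0000 → c = 000000000, weight = 0.
  m = 1000 → c = 010011110, weight = 5.
  m = 0100 → c = 011100000, weight = 3.
  m = 1100 → c = 001111110, weight = 6.
  m = 0010 → c = 001000000, weight = 1.
  m = 1010 → c = 011011110, weight = 6.
  m = 0110 → c = 010100000, weight = 2.
  m = 1110 → c = 000111110, weight = 5.
  m = 0001 → c = 110010111, weight = 6.
  m = 1001 → c = 100001001, weight = 3.
  m = 0101 → c = 101110111, weight = 7.
  m = 1101 → c = 111101001, weight = 6.
  m = 0011 → c = 111010111, weight = 7.
  m = 1011 → c = 101001001, weight = 4.
  m = 0111 → c = 100110111, weight = 6.
  m = 1111 → c = 110101001, weight = 5.
Tally weights:
  weight 0: 1 codewords.
  weight 1: 1 codewords.
  weight 2: 1 codewords.
  weight 3: 2 codewords.
  weight 4: 1 codewords.
  weight 5: 3 codewords.
  weight 6: 5 codewords.
  weight 7: 2 codewords.
Minimum distance d = smallest w > 0 with A_w > 0 = 1.
Sanity: Σ A_w = 16 = 2^4 = 16 ✓.


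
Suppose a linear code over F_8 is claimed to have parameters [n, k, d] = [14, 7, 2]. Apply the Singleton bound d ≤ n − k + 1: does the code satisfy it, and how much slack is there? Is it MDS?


Singleton RHS = n − k + 1 = 8, slack = 6, bound satisfied, not MDS.

Singleton bound: d ≤ n − k + 1.
Here n = 14, k = 7, so n − k + 1 = 8.
Given d = 2, check d ≤ 8: YES.
Slack = (n − k + 1) − d = 6.
The code is NOT MDS (slack = 6 > 0).
Description: the claimed parameters are [14, 7, 2]_8; such a code would be non-MDS.


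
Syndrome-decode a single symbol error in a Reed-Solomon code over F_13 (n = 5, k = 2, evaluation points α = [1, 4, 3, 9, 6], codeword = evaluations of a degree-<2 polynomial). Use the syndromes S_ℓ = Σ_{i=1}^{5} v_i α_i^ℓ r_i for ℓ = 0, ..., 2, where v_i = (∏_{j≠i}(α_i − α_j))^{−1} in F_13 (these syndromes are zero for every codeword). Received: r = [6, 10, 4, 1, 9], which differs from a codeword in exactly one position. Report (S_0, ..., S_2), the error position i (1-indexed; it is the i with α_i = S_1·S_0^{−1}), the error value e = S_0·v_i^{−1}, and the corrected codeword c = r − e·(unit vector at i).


S = (11, 11, 11), error at position 1, error magnitude e = 1, c = [5, 10, 4, 1, 9].

Step 1: column multipliers v_i = (∏_{j≠i}(α_i − α_j))^{−1} mod 13.
  i = 1 (α = 1): (1−4)(1−3)(1−9)(1−6) = (−3)·(−2)·(−8)·(−5) = 240 ≡ 6, so v_1 = 6^{−1} = 11 (mod 13).
  i = 2 (α = 4): (4−1)(4−3)(4−9)(4−6) = 3·1·(−5)·(−2) = 30 ≡ 4, so v_2 = 4^{−1} = 10 (mod 13).
  i = 3 (α = 3): (3−1)(3−4)(3−9)(3−6) = 2·(−1)·(−6)·(−3) = −36 ≡ 3, so v_3 = 3^{−1} = 9 (mod 13).
  i = 4 (α = 9): (9−1)(9−4)(9−3)(9−6) = 8·5·6·3 = 720 ≡ 5, so v_4 = 5^{−1} = 8 (mod 13).
  i = 5 (α = 6): (6−1)(6−4)(6−3)(6−9) = 5·2·3·(−3) = −90 ≡ 1, so v_5 = 1^{−1} = 1 (mod 13).
  v = [11, 10, 9, 8, 1].
Step 2: syndromes of r = [6, 10, 4, 1, 9] (all sums mod 13).
  S_0 = Σ v_i r_i = 11·6 + 10·10 + 9·4 + 8·1 + 1·9 = 219 ≡ 11.
  S_1 = Σ v_i α_i r_i = 11·1·6 + 10·4·10 + 9·3·4 + 8·9·1 + 1·6·9 = 700 ≡ 11.
  α_i^2 mod 13 = [1, 3, 9, 3, 10].
  S_2 = Σ v_i α_i^2 r_i = 11·1·6 + 10·3·10 + 9·9·4 + 8·3·1 + 1·10·9 = 804 ≡ 11.
  S = (11, 11, 11) ≠ 0, so r is not a codeword (an error is present).
Step 3: locate the error. For a single error e at position i, S_ℓ = v_i·e·α_i^ℓ, so α_err = S_1/S_0.
  S_0^{−1} = 11^{−1} = 6 (mod 13), so α_err = 11·6 = 66 ≡ 1 = α_1. Error position i = 1.
  Consistency check: S_2/S_1 = 11·6 = 66 ≡ 1 = α_err ✓ (single-error assumption holds).
Step 4: error magnitude e = S_0/v_1 = S_0·∏_{j≠1}(α_1 − α_j) = 11·6 = 66 ≡ 1 (mod 13).
Step 5: correct position 1: c_1 = r_1 − e = 6 − 1 ≡ 5 (mod 13). Hence c = [5, 10, 4, 1, 9].
  Check: interpolating c through the α_i gives m(x) = 12 + 6·x (degree < 2) with m(α_i) = c_i for every i, so c is indeed a codeword.


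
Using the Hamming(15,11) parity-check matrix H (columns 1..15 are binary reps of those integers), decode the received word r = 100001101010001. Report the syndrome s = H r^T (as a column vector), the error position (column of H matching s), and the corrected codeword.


s = (1, 1, 0, 1)^T, error position = 13, corrected codeword c = 100001101010101

Compute s = H r^T mod 2 one row at a time:
  s_1 = 0 + 1 + 0 + 1 + 0 + 0 + 0 + 1 = 3 ≡ 1 (mod 2).
  s_2 = 0 + 0 + 1 + 1 + 0 + 0 + 0 + 1 = 3 ≡ 1 (mod 2).
  s_3 = 0 + 0 + 1 + 1 + 0 + 1 + 0 + 1 = 4 ≡ 0 (mod 2).
  s_4 = 1 + 0 + 0 + 1 + 1 + 1 + 0 + 1 = 5 ≡ 1 (mod 2).
s = (1, 1, 0, 1)^T — this equals column 13 of H (binary 1101), so error is at position 13.
Correct: flip bit 13 of r = 100001101010001 to get c = 100001101010101.


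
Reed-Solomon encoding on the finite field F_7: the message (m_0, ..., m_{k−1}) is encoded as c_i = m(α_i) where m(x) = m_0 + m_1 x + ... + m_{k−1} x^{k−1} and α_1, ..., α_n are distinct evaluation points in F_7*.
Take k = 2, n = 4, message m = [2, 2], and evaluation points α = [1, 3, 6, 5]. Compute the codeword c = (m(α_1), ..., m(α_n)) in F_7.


c = [4, 1, 0, 5]

Message polynomial: m(x) = 2 + 2·x (mod 7).
For each evaluation point α_i, compute m(α_i) mod 7:
  α_1 = 1: Horner steps 2 → 4, so m(1) = 4.
  α_2 = 3: Horner steps 2 → 1, so m(3) = 1.
  α_3 = 6: Horner steps 2 → 0, so m(6) = 0.
  α_4 = 5: Horner steps 2 → 5, so m(5) = 5.
Codeword c = [4, 1, 0, 5] ∈ F_7^4.


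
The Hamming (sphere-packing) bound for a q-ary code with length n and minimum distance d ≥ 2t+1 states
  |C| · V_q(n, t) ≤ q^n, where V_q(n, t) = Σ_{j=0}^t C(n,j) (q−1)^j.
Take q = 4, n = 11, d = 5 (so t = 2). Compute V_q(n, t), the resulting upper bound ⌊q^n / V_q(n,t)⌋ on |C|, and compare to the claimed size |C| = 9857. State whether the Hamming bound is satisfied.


V_q(n, t) = 529, q^n = 4194304, Hamming bound = 7928, |C| = 9857 > bound (violated).

Step 1: Compute V_q(n, t) = Σ_{j=0}^2 C(n, j) (q−1)^j.
  j = 0: C(11,0)·(3)^0 = 1·1 = 1.
  j = 1: C(11,1)·(3)^1 = 11·3 = 33.
  j = 2: C(11,2)·(3)^2 = 55·9 = 495.
  V_q(n, t) = 1 + 33 + 495 = 529.
Step 2: q^n = 4^11 = 4194304.
Step 3: Hamming bound ⌊q^n / V_q(n,t)⌋ = ⌊4194304/529⌋ = 7928.
Step 4: Compare |C| = 9857 to 7928: violated.
The claimed |C| lies above the Hamming bound, so no 4-ary code of length 11 with d ≥ 5 can have 9857 codewords.


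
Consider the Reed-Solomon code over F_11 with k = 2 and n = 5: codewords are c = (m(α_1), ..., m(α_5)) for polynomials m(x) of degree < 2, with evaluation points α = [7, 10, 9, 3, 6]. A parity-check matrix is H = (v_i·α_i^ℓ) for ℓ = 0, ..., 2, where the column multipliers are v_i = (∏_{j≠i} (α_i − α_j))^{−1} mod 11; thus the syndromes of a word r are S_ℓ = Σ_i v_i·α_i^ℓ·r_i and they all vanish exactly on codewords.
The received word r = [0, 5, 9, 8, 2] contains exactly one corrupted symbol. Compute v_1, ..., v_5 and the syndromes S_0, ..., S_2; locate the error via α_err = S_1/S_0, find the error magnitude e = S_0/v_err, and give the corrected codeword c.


S = (3, 5, 1), error at position 3, error magnitude e = 2, c = [0, 5, 7, 8, 2].

Step 1: column multipliers v_i = (∏_{j≠i}(α_i − α_j))^{−1} mod 11.
  i = 1 (α = 7): (7−10)(7−9)(7−3)(7−6) = (−3)·(−2)·4·1 = 24 ≡ 2, so v_1 = 2^{−1} = 6 (mod 11).
  i = 2 (α = 10): (10−7)(10−9)(10−3)(10−6) = 3·1·7·4 = 84 ≡ 7, so v_2 = 7^{−1} = 8 (mod 11).
  i = 3 (α = 9): (9−7)(9−10)(9−3)(9−6) = 2·(−1)·6·3 = −36 ≡ 8, so v_3 = 8^{−1} = 7 (mod 11).
  i = 4 (α = 3): (3−7)(3−10)(3−9)(3−6) = (−4)·(−7)·(−6)·(−3) = 504 ≡ 9, so v_4 = 9^{−1} = 5 (mod 11).
  i = 5 (α = 6): (6−7)(6−10)(6−9)(6−3) = (−1)·(−4)·(−3)·3 = −36 ≡ 8, so v_5 = 8^{−1} = 7 (mod 11).
  v = [6, 8, 7, 5, 7].
Step 2: syndromes of r = [0, 5, 9, 8, 2] (all sums mod 11).
  S_0 = Σ v_i r_i = 6·0 + 8·5 + 7·9 + 5·8 + 7·2 = 157 ≡ 3.
  S_1 = Σ v_i α_i r_i = 6·7·0 + 8·10·5 + 7·9·9 + 5·3·8 + 7·6·2 = 1171 ≡ 5.
  α_i^2 mod 11 = [5, 1, 4, 9, 3].
  S_2 = Σ v_i α_i^2 r_i = 6·5·0 + 8·1·5 + 7·4·9 + 5·9·8 + 7·3·2 = 694 ≡ 1.
  S = (3, 5, 1) ≠ 0, so r is not a codeword (an error is present).
Step 3: locate the error. For a single error e at position i, S_ℓ = v_i·e·α_i^ℓ, so α_err = S_1/S_0.
  S_0^{−1} = 3^{−1} = 4 (mod 11), so α_err = 5·4 = 20 ≡ 9 = α_3. Error position i = 3.
  Consistency check: S_2/S_1 = 1·9 = 9 ≡ 9 = α_err ✓ (single-error assumption holds).
Step 4: error magnitude e = S_0/v_3 = S_0·∏_{j≠3}(α_3 − α_j) = 3·8 = 24 ≡ 2 (mod 11).
Step 5: correct position 3: c_3 = r_3 − e = 9 − 2 ≡ 7 (mod 11). Hence c = [0, 5, 7, 8, 2].
  Check: interpolating c through the α_i gives m(x) = 3 + 9·x (degree < 2) with m(α_i) = c_i for every i, so c is indeed a codeword.


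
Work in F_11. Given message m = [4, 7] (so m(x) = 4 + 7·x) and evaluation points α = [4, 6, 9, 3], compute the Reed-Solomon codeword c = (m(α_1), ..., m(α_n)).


c = [10, 2, 1, 3]

Message polynomial: m(x) = 4 + 7·x (mod 11).
For each evaluation point α_i, compute m(α_i) mod 11:
  α_1 = 4: Horner steps 7 → 10, so m(4) = 10.
  α_2 = 6: Horner steps 7 → 2, so m(6) = 2.
  α_3 = 9: Horner steps 7 → 1, so m(9) = 1.
  α_4 = 3: Horner steps 7 → 3, so m(3) = 3.
Codeword c = [10, 2, 1, 3] ∈ F_11^4.


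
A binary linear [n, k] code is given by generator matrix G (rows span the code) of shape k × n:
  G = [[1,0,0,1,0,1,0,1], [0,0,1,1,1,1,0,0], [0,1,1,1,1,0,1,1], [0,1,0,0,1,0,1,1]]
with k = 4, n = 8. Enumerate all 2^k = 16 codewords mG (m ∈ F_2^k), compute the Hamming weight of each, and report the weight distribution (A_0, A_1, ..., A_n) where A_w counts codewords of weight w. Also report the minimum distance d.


Weight distribution: A_0 = 1, A_2 = 2, A_4 = 9, A_6 = 4. Minimum distance d = 2.

Enumerate all 2^4 = 16 messages m ∈ F_2^4.
For each, compute codeword c = mG in F_2^8, then tally its weight.
  m = 0000 → c = 00000000, weight = 0.
  m = 1000 → c = 10010101, weight = 4.
  m = 0100 → c = 00111100, weight = 4.
  m = 1100 → c = 10101001, weight = 4.
  m = 0010 → c = 01111011, weight = 6.
  m = 1010 → c = 11101110, weight = 6.
  m = 0110 → c = 01000111, weight = 4.
  m = 1110 → c = 11010010, weight = 4.
  m = 0001 → c = 01001011, weight = 4.
  m = 1001 → c = 11011110, weight = 6.
  m = 0101 → c = 01110111, weight = 6.
  m = 1101 → c = 11100010, weight = 4.
  m = 0011 → c = 00110000, weight = 2.
  m = 1011 → c = 10100101, weight = 4.
  m = 0111 → c = 00001100, weight = 2.
  m = 1111 → c = 10011001, weight = 4.
Tally weights:
  weight 0: 1 codewords.
  weight 2: 2 codewords.
  weight 4: 9 codewords.
  weight 6: 4 codewords.
Minimum distance d = smallest w > 0 with A_w > 0 = 2.
Sanity: Σ A_w = 16 = 2^4 = 16 ✓.


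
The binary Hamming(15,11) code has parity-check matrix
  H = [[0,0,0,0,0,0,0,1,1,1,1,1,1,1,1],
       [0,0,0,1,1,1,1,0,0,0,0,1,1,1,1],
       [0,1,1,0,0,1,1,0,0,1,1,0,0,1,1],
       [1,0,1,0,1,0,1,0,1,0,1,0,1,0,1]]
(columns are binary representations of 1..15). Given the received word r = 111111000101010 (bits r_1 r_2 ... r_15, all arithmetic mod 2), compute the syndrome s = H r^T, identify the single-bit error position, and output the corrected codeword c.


s = (1, 1, 1, 1)^T, error position = 15, corrected codeword c = 111111000101011

Compute s = H r^T mod 2 one row at a time:
  s_1 = 0 + 0 + 1 + 0 + 1 + 0 + 1 + 0 = 3 ≡ 1 (mod 2).
  s_2 = 1 + 1 + 1 + 0 + 1 + 0 + 1 + 0 = 5 ≡ 1 (mod 2).
  s_3 = 1 + 1 + 1 + 0 + 1 + 0 + 1 + 0 = 5 ≡ 1 (mod 2).
  s_4 = 1 + 1 + 1 + 0 + 0 + 0 + 0 + 0 = 3 ≡ 1 (mod 2).
s = (1, 1, 1, 1)^T — this equals column 15 of H (binary 1111), so error is at position 15.
Correct: flip bit 15 of r = 111111000101010 to get c = 111111000101011.


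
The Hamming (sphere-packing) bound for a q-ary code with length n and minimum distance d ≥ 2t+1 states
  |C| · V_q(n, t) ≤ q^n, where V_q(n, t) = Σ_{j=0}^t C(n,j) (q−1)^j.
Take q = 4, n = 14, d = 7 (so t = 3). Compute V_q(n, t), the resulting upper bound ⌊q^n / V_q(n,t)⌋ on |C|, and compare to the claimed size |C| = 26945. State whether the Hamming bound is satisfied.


V_q(n, t) = 10690, q^n = 268435456, Hamming bound = 25110, |C| = 26945 > bound (violated).

Step 1: Compute V_q(n, t) = Σ_{j=0}^3 C(n, j) (q−1)^j.
  j = 0: C(14,0)·(3)^0 = 1·1 = 1.
  j = 1: C(14,1)·(3)^1 = 14·3 = 42.
  j = 2: C(14,2)·(3)^2 = 91·9 = 819.
  j = 3: C(14,3)·(3)^3 = 364·27 = 9828.
  V_q(n, t) = 1 + 42 + 819 + 9828 = 10690.
Step 2: q^n = 4^14 = 268435456.
Step 3: Hamming bound ⌊q^n / V_q(n,t)⌋ = ⌊268435456/10690⌋ = 25110.
Step 4: Compare |C| = 26945 to 25110: violated.
The claimed |C| lies above the Hamming bound, so no 4-ary code of length 14 with d ≥ 7 can have 26945 codewords.


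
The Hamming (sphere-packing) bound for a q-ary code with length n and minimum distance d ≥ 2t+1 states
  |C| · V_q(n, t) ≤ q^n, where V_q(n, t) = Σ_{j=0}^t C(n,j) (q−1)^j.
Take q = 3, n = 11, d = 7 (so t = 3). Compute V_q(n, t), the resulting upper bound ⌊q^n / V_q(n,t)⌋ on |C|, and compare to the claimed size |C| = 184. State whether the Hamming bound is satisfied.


V_q(n, t) = 1563, q^n = 177147, Hamming bound = 113, |C| = 184 > bound (violated).

Step 1: Compute V_q(n, t) = Σ_{j=0}^3 C(n, j) (q−1)^j.
  j = 0: C(11,0)·(2)^0 = 1·1 = 1.
  j = 1: C(11,1)·(2)^1 = 11·2 = 22.
  j = 2: C(11,2)·(2)^2 = 55·4 = 220.
  j = 3: C(11,3)·(2)^3 = 165·8 = 1320.
  V_q(n, t) = 1 + 22 + 220 + 1320 = 1563.
Step 2: q^n = 3^11 = 177147.
Step 3: Hamming bound ⌊q^n / V_q(n,t)⌋ = ⌊177147/1563⌋ = 113.
Step 4: Compare |C| = 184 to 113: violated.
The claimed |C| lies above the Hamming bound, so no 3-ary code of length 11 with d ≥ 7 can have 184 codewords.


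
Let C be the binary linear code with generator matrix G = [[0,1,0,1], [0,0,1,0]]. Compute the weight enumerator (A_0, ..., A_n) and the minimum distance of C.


Weight distribution: A_0 = 1, A_1 = 1, A_2 = 1, A_3 = 1. Minimum distance d = 1.

Enumerate all 2^2 = 4 messages m ∈ F_2^2.
For each, compute codeword c = mG in F_2^4, then tally its weight.
  m = 00 → c = 0000, weight = 0.
  m = 10 → c = 0101, weight = 2.
  m = 01 → c = 0010, weight = 1.
  m = 11 → c = 0111, weight = 3.
Tally weights:
  weight 0: 1 codewords.
  weight 1: 1 codewords.
  weight 2: 1 codewords.
  weight 3: 1 codewords.
Minimum distance d = smallest w > 0 with A_w > 0 = 1.
Sanity: Σ A_w = 4 = 2^2 = 4 ✓.


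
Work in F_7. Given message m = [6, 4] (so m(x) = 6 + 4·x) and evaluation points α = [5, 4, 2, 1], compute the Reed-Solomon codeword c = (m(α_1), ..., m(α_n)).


c = [5, 1, 0, 3]

Message polynomial: m(x) = 6 + 4·x (mod 7).
For each evaluation point α_i, compute m(α_i) mod 7:
  α_1 = 5: Horner steps 4 → 5, so m(5) = 5.
  α_2 = 4: Horner steps 4 → 1, so m(4) = 1.
  α_3 = 2: Horner steps 4 → 0, so m(2) = 0.
  α_4 = 1: Horner steps 4 → 3, so m(1) = 3.
Codeword c = [5, 1, 0, 3] ∈ F_7^4.


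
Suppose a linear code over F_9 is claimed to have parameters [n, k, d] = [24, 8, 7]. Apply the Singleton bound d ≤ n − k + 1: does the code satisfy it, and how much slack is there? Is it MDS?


Singleton RHS = n − k + 1 = 17, slack = 10, bound satisfied, not MDS.

Singleton bound: d ≤ n − k + 1.
Here n = 24, k = 8, so n − k + 1 = 17.
Given d = 7, check d ≤ 17: YES.
Slack = (n − k + 1) − d = 10.
The code is NOT MDS (slack = 10 > 0).
Description: the claimed parameters are [24, 8, 7]_9; such a code would be non-MDS.


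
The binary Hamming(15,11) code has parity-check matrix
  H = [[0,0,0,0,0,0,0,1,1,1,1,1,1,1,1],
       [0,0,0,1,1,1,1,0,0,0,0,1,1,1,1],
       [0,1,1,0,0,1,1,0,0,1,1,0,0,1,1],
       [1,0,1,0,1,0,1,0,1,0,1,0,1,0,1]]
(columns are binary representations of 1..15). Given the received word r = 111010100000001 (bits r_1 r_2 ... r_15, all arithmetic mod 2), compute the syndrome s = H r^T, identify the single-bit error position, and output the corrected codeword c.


s = (1, 1, 0, 1)^T, error position = 13, corrected codeword c = 111010100000101

Compute s = H r^T mod 2 one row at a time:
  s_1 = 0 + 0 + 0 + 0 + 0 + 0 + 0 + 1 = 1 ≡ 1 (mod 2).
  s_2 = 0 + 1 + 0 + 1 + 0 + 0 + 0 + 1 = 3 ≡ 1 (mod 2).
  s_3 = 1 + 1 + 0 + 1 + 0 + 0 + 0 + 1 = 4 ≡ 0 (mod 2).
  s_4 = 1 + 1 + 1 + 1 + 0 + 0 + 0 + 1 = 5 ≡ 1 (mod 2).
s = (1, 1, 0, 1)^T — this equals column 13 of H (binary 1101), so error is at position 13.
Correct: flip bit 13 of r = 111010100000001 to get c = 111010100000101.


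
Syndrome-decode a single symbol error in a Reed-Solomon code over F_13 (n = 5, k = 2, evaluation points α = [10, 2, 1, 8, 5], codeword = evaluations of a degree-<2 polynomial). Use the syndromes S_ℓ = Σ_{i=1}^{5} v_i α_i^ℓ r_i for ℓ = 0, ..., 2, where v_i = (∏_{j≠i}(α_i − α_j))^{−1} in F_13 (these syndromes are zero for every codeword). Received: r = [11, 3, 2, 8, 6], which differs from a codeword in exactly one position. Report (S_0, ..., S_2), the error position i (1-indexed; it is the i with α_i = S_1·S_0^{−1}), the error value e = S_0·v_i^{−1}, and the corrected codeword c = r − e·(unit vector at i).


S = (8, 12, 5), error at position 4, error magnitude e = 12, c = [11, 3, 2, 9, 6].

Step 1: column multipliers v_i = (∏_{j≠i}(α_i − α_j))^{−1} mod 13.
  i = 1 (α = 10): (10−2)(10−1)(10−8)(10−5) = 8·9·2·5 = 720 ≡ 5, so v_1 = 5^{−1} = 8 (mod 13).
  i = 2 (α = 2): (2−10)(2−1)(2−8)(2−5) = (−8)·1·(−6)·(−3) = −144 ≡ 12, so v_2 = 12^{−1} = 12 (mod 13).
  i = 3 (α = 1): (1−10)(1−2)(1−8)(1−5) = (−9)·(−1)·(−7)·(−4) = 252 ≡ 5, so v_3 = 5^{−1} = 8 (mod 13).
  i = 4 (α = 8): (8−10)(8−2)(8−1)(8−5) = (−2)·6·7·3 = −252 ≡ 8, so v_4 = 8^{−1} = 5 (mod 13).
  i = 5 (α = 5): (5−10)(5−2)(5−1)(5−8) = (−5)·3·4·(−3) = 180 ≡ 11, so v_5 = 11^{−1} = 6 (mod 13).
  v = [8, 12, 8, 5, 6].
Step 2: syndromes of r = [11, 3, 2, 8, 6] (all sums mod 13).
  S_0 = Σ v_i r_i = 8·11 + 12·3 + 8·2 + 5·8 + 6·6 = 216 ≡ 8.
  S_1 = Σ v_i α_i r_i = 8·10·11 + 12·2·3 + 8·1·2 + 5·8·8 + 6·5·6 = 1468 ≡ 12.
  α_i^2 mod 13 = [9, 4, 1, 12, 12].
  S_2 = Σ v_i α_i^2 r_i = 8·9·11 + 12·4·3 + 8·1·2 + 5·12·8 + 6·12·6 = 1864 ≡ 5.
  S = (8, 12, 5) ≠ 0, so r is not a codeword (an error is present).
Step 3: locate the error. For a single error e at position i, S_ℓ = v_i·e·α_i^ℓ, so α_err = S_1/S_0.
  S_0^{−1} = 8^{−1} = 5 (mod 13), so α_err = 12·5 = 60 ≡ 8 = α_4. Error position i = 4.
  Consistency check: S_2/S_1 = 5·12 = 60 ≡ 8 = α_err ✓ (single-error assumption holds).
Step 4: error magnitude e = S_0/v_4 = S_0·∏_{j≠4}(α_4 − α_j) = 8·8 = 64 ≡ 12 (mod 13).
Step 5: correct position 4: c_4 = r_4 − e = 8 − 12 ≡ 9 (mod 13). Hence c = [11, 3, 2, 9, 6].
  Check: interpolating c through the α_i gives m(x) = 1 + 1·x (degree < 2) with m(α_i) = c_i for every i, so c is indeed a codeword.


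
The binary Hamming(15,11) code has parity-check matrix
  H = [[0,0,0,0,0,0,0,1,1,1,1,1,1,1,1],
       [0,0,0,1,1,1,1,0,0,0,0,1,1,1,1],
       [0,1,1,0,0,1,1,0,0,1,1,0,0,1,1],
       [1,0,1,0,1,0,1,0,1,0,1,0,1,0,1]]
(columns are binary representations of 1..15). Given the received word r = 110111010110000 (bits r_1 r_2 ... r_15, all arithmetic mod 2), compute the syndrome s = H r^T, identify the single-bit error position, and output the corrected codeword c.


s = (1, 1, 0, 1)^T, error position = 13, corrected codeword c = 110111010110100

Compute s = H r^T mod 2 one row at a time:
  s_1 = 1 + 0 + 1 + 1 + 0 + 0 + 0 + 0 = 3 ≡ 1 (mod 2).
  s_2 = 1 + 1 + 1 + 0 + 0 + 0 + 0 + 0 = 3 ≡ 1 (mod 2).
  s_3 = 1 + 0 + 1 + 0 + 1 + 1 + 0 + 0 = 4 ≡ 0 (mod 2).
  s_4 = 1 + 0 + 1 + 0 + 0 + 1 + 0 + 0 = 3 ≡ 1 (mod 2).
s = (1, 1, 0, 1)^T — this equals column 13 of H (binary 1101), so error is at position 13.
Correct: flip bit 13 of r = 110111010110000 to get c = 110111010110100.
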